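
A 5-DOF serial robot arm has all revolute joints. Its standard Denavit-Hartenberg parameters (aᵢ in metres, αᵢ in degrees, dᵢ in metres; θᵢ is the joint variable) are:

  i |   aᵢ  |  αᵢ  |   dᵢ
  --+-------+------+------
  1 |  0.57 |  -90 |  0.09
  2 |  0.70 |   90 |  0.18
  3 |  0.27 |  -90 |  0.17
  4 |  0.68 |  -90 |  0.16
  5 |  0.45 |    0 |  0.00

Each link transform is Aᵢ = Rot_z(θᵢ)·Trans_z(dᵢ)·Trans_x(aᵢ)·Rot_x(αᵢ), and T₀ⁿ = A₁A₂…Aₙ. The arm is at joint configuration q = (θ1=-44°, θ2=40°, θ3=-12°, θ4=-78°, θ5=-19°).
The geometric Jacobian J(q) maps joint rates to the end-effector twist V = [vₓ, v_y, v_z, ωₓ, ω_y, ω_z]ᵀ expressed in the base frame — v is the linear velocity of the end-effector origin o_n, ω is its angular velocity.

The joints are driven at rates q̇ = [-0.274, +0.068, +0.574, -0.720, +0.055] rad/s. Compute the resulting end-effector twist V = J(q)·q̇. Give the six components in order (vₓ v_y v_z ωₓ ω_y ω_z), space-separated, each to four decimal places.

-0.4492 0.1785 0.5767 -0.2431 -0.6653 0.2193

o_n = [1.9400, -1.3509, 0.2434]
J₁: ẑ×o_n = [1.3509, 1.9400, -0.0000], ω = ẑ
J2: z=[0.6947, 0.7193, 0.0000] o=[0.4100, -0.3960, 0.0900] → [0.1103, -0.1066, -1.7639, 0.6947, 0.7193, 0.0000]
J3: z=[0.4624, -0.4465, 0.7660] o=[0.9208, -0.6390, -0.3600] → [0.2760, 0.5018, 0.1259, 0.4624, -0.4465, 0.7660]
J4: z=[0.7940, 0.5930, -0.1336] o=[1.1059, -0.8958, -0.3995] → [0.3204, -0.6219, -0.8559, 0.7940, 0.5930, -0.1336]
J5: z=[0.2898, -0.5626, -0.7743] o=[1.5963, -1.1927, -0.0002] → [-0.2596, -0.3367, 0.1475, 0.2898, -0.5626, -0.7743]
V = J·q̇ = [-0.4492, 0.1785, 0.5767, -0.2431, -0.6653, 0.2193]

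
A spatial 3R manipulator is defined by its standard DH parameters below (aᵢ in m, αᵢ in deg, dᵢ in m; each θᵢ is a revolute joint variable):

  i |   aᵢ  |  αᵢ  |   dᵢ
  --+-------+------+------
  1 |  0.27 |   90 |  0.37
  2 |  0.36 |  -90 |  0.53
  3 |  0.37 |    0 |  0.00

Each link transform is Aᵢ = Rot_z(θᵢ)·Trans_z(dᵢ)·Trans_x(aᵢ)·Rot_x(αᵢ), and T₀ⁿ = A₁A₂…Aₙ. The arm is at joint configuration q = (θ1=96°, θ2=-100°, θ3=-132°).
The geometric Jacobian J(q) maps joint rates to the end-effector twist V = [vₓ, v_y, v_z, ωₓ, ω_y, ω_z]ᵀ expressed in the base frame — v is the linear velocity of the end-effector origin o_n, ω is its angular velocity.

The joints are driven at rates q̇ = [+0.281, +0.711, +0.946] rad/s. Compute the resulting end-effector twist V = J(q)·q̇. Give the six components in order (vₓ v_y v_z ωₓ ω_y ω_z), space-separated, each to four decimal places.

0.1358 0.2754 -0.2700 0.6097 1.0008 0.1167

o_n = [0.7744, 0.3332, 0.2593]
J₁: ẑ×o_n = [-0.3332, 0.7744, 0.0000], ω = ẑ
J2: z=[0.9945, 0.1045, 0.0000] o=[-0.0282, 0.2685, 0.3700] → [-0.0116, 0.1101, -0.0195, 0.9945, 0.1045, 0.0000]
J3: z=[-0.1029, 0.9794, -0.1736] o=[0.5054, 0.2618, 0.0155] → [0.2512, -0.0216, -0.2708, -0.1029, 0.9794, -0.1736]
V = J·q̇ = [0.1358, 0.2754, -0.2700, 0.6097, 1.0008, 0.1167]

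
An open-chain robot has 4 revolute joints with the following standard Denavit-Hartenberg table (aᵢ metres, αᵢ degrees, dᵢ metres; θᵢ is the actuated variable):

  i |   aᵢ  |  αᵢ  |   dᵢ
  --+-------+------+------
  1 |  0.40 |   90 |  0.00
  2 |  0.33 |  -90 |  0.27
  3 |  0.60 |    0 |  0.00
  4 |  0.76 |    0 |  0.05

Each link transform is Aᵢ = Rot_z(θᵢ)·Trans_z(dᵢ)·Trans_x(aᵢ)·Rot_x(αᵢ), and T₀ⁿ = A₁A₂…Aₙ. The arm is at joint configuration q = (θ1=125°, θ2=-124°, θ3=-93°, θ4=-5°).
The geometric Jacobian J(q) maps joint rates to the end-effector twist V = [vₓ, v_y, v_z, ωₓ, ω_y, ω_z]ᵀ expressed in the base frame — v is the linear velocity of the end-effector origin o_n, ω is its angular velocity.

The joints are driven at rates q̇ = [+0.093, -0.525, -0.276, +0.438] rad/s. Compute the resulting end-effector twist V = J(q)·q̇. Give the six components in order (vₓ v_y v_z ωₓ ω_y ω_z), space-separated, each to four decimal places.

o_n = [1.1371, 1.2035, -0.1878]
J₁: ẑ×o_n = [-1.2035, 1.1371, 0.0000], ω = ẑ
J2: z=[0.8192, 0.5736, 0.0000] o=[-0.2294, 0.3277, 0.0000] → [-0.1077, 0.1539, -0.0664, 0.8192, 0.5736, 0.0000]
J3: z=[-0.4755, 0.6791, -0.5592] o=[0.0976, 0.3314, -0.2736] → [0.5459, -0.5405, -1.1207, -0.4755, 0.6791, -0.5592]
J4: z=[-0.4755, 0.6791, -0.5592] o=[0.5783, 0.6894, -0.2475] → [0.3280, -0.2841, -0.6239, -0.4755, 0.6791, -0.5592]
V = J·q̇ = [-0.0624, 0.0497, 0.0709, -0.5071, -0.1911, 0.0024]

-0.0624 0.0497 0.0709 -0.5071 -0.1911 0.0024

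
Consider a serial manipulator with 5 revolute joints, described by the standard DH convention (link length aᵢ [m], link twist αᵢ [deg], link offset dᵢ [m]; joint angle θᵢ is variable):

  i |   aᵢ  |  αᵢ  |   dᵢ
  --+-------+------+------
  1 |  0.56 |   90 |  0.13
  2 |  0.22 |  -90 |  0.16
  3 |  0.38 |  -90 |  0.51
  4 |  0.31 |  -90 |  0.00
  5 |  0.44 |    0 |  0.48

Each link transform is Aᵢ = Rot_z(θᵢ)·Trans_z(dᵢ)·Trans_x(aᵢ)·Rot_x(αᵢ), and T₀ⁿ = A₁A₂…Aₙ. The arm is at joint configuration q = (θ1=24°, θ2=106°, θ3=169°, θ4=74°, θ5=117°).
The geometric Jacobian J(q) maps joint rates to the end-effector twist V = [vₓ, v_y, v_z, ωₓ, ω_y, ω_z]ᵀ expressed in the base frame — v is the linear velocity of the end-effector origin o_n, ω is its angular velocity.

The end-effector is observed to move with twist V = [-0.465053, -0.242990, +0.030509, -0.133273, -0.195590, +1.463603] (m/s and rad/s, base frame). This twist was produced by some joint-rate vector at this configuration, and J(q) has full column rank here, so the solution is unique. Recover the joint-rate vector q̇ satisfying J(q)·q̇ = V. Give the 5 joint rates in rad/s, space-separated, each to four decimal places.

0.7080 -0.3270 0.2300 0.2940 0.8880

o_n = [0.0986, 0.2794, 0.3866]
J₁: ẑ×o_n = [-0.2794, 0.0986, 0.0000], ω = ẑ
J2: z=[0.4067, -0.9135, 0.0000] o=[0.5116, 0.2278, 0.1300] → [-0.2344, -0.1044, -0.3563, 0.4067, -0.9135, 0.0000]
J3: z=[-0.8782, -0.3910, -0.2756] o=[0.5213, 0.0569, 0.3415] → [0.0437, 0.1561, -0.3606, -0.8782, -0.3910, -0.2756]
J4: z=[0.4473, -0.8754, -0.1834] o=[0.1378, -0.0344, -0.1577] → [-0.4189, -0.2363, 0.1060, 0.4473, -0.8754, -0.1834]
J5: z=[0.0790, -0.1656, 0.9830] o=[0.4140, 0.1064, -0.1562] → [-0.2599, -0.3529, -0.0385, 0.0790, -0.1656, 0.9830]
q̇ = J⁺·V = [0.7080, -0.3270, 0.2300, 0.2940, 0.8880]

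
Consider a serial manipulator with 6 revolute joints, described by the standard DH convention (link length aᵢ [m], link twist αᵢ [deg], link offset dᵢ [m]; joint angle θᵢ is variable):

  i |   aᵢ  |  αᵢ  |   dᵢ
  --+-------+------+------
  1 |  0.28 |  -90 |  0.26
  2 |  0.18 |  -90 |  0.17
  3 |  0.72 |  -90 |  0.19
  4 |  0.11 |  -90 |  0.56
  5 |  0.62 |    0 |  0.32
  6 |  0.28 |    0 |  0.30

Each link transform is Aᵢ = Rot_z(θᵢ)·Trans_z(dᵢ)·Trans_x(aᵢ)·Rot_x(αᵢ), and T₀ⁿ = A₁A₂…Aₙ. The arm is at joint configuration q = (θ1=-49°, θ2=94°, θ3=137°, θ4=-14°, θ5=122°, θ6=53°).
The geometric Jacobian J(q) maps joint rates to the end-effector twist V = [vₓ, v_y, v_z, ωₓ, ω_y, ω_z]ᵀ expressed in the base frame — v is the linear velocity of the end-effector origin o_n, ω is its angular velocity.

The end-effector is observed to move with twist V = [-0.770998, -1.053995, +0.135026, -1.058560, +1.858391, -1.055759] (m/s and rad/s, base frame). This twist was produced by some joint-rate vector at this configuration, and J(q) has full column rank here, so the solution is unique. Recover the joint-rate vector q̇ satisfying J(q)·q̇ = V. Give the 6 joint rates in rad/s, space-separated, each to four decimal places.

o_n = [0.4712, -0.6746, 0.3326]
J₁: ẑ×o_n = [0.6746, 0.4712, -0.0000], ω = ẑ
J2: z=[0.7547, 0.6561, 0.0000] o=[0.1837, -0.2113, 0.2600] → [0.0476, -0.0548, -0.5383, 0.7547, 0.6561, 0.0000]
J3: z=[-0.6545, 0.7529, 0.0698] o=[0.3038, -0.0903, 0.0804] → [0.2306, 0.1767, 0.2563, -0.6545, 0.7529, 0.0698]
J4: z=[0.5832, 0.4439, 0.6803] o=[-0.1671, -0.2971, 0.6190] → [0.1297, 0.6013, -0.5035, 0.5832, 0.4439, 0.6803]
J5: z=[0.5186, -0.8481, 0.1088] o=[0.0907, -0.0804, 1.0797] → [0.6983, 0.4289, 0.0145, 0.5186, -0.8481, 0.1088]
J6: z=[0.5186, -0.8481, 0.1088] o=[0.1555, -0.4901, 0.5187] → [0.1779, 0.1309, 0.1721, 0.5186, -0.8481, 0.1088]
q̇ = J⁺·V = [-0.3220, 0.9290, 0.8560, -0.9710, -0.8690, -0.3520]

-0.3220 0.9290 0.8560 -0.9710 -0.8690 -0.3520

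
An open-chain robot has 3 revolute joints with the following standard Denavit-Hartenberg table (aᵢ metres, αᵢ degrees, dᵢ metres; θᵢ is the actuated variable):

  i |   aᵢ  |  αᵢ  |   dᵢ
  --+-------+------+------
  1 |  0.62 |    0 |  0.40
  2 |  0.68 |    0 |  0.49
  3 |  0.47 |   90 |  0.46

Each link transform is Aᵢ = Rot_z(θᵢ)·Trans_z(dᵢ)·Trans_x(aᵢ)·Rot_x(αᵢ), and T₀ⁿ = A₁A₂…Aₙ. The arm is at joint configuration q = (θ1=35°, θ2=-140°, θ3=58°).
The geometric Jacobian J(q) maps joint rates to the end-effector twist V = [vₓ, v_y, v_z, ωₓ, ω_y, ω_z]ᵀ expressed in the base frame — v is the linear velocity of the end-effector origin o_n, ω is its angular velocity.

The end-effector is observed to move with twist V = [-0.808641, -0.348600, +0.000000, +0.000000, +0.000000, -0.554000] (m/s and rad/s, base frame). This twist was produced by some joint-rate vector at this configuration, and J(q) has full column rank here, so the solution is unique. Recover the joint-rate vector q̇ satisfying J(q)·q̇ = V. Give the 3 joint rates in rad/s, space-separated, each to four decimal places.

o_n = [0.6524, -0.6449, 1.3500]
J₁: ẑ×o_n = [0.6449, 0.6524, -0.0000], ω = ẑ
J2: z=[0.0000, 0.0000, 1.0000] o=[0.5079, 0.3556, 0.4000] → [1.0006, 0.1445, -0.0000, 0.0000, 0.0000, 1.0000]
J3: z=[0.0000, 0.0000, 1.0000] o=[0.3319, -0.3012, 0.8900] → [0.3437, 0.3205, -0.0000, 0.0000, 0.0000, 1.0000]
q̇ = J⁺·V = [-0.8160, -0.5670, 0.8290]

-0.8160 -0.5670 0.8290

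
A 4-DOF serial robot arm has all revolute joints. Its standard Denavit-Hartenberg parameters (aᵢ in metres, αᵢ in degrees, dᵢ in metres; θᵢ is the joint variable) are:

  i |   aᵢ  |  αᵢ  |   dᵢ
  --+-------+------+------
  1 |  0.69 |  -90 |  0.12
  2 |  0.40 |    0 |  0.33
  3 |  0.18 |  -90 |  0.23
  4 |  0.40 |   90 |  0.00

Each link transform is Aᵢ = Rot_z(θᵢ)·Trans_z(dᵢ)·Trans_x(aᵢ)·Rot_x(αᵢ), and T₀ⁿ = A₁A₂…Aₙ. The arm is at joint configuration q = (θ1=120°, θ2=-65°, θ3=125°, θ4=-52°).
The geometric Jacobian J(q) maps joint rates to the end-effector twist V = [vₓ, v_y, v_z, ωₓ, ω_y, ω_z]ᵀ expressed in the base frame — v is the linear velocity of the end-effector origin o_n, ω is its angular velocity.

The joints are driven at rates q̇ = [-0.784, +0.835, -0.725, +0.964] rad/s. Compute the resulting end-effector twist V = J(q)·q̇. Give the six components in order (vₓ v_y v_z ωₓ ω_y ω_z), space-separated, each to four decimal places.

o_n = [-1.2940, 0.4909, 0.1134]
J₁: ẑ×o_n = [-0.4909, -1.2940, 0.0000], ω = ẑ
J2: z=[-0.8660, -0.5000, 0.0000] o=[-0.3450, 0.5976, 0.1200] → [0.0033, -0.0057, -0.3822, -0.8660, -0.5000, 0.0000]
J3: z=[-0.8660, -0.5000, 0.0000] o=[-0.7153, 0.5790, 0.4825] → [0.1846, -0.3197, -0.2131, -0.8660, -0.5000, 0.0000]
J4: z=[0.4330, -0.7500, -0.5000] o=[-0.9595, 0.5419, 0.3266] → [0.1345, 0.2596, -0.2730, 0.4330, -0.7500, -0.5000]
V = J·q̇ = [0.3835, 1.4918, -0.4277, 0.3222, -0.7780, -1.2660]

0.3835 1.4918 -0.4277 0.3222 -0.7780 -1.2660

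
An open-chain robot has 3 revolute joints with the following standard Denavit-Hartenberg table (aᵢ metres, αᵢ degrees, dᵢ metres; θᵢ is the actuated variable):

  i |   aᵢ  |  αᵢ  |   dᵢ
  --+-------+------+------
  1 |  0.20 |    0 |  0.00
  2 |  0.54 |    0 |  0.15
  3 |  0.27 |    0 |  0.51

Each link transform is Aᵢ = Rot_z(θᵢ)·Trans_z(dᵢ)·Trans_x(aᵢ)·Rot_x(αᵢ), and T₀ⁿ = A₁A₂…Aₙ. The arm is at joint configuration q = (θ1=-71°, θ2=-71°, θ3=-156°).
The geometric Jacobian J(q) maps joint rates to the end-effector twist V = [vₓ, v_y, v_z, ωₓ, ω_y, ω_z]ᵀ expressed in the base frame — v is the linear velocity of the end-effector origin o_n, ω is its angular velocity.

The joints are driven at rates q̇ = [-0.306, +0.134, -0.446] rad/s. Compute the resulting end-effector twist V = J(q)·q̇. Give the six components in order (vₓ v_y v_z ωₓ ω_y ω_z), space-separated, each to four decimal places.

o_n = [-0.2337, -0.2832, 0.6600]
J₁: ẑ×o_n = [0.2832, -0.2337, 0.0000], ω = ẑ
J2: z=[0.0000, 0.0000, 1.0000] o=[0.0651, -0.1891, 0.0000] → [0.0941, -0.2988, 0.0000, 0.0000, 0.0000, 1.0000]
J3: z=[0.0000, 0.0000, 1.0000] o=[-0.3604, -0.5216, 0.1500] → [-0.2384, 0.1268, 0.0000, 0.0000, 0.0000, 1.0000]
V = J·q̇ = [0.0323, -0.0251, 0.0000, 0.0000, 0.0000, -0.6180]

0.0323 -0.0251 0.0000 0.0000 0.0000 -0.6180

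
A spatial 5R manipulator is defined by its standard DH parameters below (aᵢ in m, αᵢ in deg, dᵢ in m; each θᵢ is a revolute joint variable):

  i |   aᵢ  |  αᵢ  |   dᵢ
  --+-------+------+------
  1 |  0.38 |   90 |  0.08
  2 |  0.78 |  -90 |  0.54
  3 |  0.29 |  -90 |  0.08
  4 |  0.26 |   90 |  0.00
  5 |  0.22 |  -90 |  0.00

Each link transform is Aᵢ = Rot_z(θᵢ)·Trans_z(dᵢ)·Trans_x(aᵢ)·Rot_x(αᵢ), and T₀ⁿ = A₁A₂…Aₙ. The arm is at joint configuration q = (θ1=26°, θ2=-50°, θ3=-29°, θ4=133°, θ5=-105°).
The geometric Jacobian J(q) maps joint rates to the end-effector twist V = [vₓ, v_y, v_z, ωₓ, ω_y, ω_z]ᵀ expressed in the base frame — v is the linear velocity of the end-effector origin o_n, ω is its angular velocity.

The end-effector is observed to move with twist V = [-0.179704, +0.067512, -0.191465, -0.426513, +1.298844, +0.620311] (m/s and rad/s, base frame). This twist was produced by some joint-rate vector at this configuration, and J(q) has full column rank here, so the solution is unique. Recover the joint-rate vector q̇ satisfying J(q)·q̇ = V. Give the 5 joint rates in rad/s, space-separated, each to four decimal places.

o_n = [1.1124, -0.3467, -0.5841]
J₁: ẑ×o_n = [0.3467, 1.1124, -0.0000], ω = ẑ
J2: z=[0.4384, -0.8988, 0.0000] o=[0.3415, 0.1666, 0.0800] → [0.5969, 0.2911, 0.4679, 0.4384, -0.8988, 0.0000]
J3: z=[0.6885, 0.3358, 0.6428] o=[1.0289, -0.0990, -0.5175] → [0.1369, 0.0996, -0.1986, 0.6885, 0.3358, 0.6428]
J4: z=[-0.1033, 0.9227, -0.3714] o=[1.2921, -0.1270, -0.6604] → [-0.0113, 0.0746, 0.1885, -0.1033, 0.9227, -0.3714]
J5: z=[0.0554, -0.3675, -0.9284] o=[1.0339, -0.1573, -0.6638] → [-0.2052, -0.0773, 0.0183, 0.0554, -0.3675, -0.9284]
q̇ = J⁺·V = [0.1420, -0.6230, -0.0820, 0.5200, -0.7800]

0.1420 -0.6230 -0.0820 0.5200 -0.7800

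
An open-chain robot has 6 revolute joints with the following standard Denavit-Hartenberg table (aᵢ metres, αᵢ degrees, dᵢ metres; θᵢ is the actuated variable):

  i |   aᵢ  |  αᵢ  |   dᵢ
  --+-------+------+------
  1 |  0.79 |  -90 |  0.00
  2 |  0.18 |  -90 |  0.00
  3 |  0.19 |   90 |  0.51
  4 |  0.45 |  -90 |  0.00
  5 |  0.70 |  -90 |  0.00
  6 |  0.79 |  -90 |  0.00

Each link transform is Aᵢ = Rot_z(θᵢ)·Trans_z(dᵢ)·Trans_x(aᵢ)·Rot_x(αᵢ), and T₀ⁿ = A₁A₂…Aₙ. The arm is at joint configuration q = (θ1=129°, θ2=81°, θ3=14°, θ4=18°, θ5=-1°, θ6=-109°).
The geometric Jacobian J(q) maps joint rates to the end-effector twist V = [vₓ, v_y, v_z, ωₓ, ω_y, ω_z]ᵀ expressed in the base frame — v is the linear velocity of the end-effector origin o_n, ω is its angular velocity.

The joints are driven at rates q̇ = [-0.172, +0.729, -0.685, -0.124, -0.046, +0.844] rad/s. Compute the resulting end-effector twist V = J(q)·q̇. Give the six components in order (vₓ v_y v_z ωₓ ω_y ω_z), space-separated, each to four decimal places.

0.3004 -1.1701 0.1546 -0.2612 0.6673 0.1455

o_n = [0.4839, -0.2988, -1.1883]
J₁: ẑ×o_n = [0.2988, 0.4839, -0.0000], ω = ẑ
J2: z=[-0.7771, -0.6293, 0.0000] o=[-0.4972, 0.6139, 0.0000] → [0.7478, -0.9234, 1.3267, -0.7771, -0.6293, 0.0000]
J3: z=[0.6216, -0.7676, -0.1564] o=[-0.5149, 0.6358, -0.1778] → [0.6294, 0.4718, 0.1857, 0.6216, -0.7676, -0.1564]
J4: z=[-0.7779, -0.5812, -0.2389] o=[-0.1803, 0.2957, -0.4397] → [0.2931, -0.7410, 0.8485, -0.7779, -0.5812, -0.2389]
J5: z=[0.5626, -0.8135, 0.1474] o=[-0.0543, 0.3046, -0.8716] → [0.3466, 0.2575, 0.0984, 0.5626, -0.8135, 0.1474]
J6: z=[0.7826, 0.5815, 0.2222] o=[0.1322, 0.3114, -1.5462] → [0.3437, -0.2020, -0.6820, 0.7826, 0.5815, 0.2222]
V = J·q̇ = [0.3004, -1.1701, 0.1546, -0.2612, 0.6673, 0.1455]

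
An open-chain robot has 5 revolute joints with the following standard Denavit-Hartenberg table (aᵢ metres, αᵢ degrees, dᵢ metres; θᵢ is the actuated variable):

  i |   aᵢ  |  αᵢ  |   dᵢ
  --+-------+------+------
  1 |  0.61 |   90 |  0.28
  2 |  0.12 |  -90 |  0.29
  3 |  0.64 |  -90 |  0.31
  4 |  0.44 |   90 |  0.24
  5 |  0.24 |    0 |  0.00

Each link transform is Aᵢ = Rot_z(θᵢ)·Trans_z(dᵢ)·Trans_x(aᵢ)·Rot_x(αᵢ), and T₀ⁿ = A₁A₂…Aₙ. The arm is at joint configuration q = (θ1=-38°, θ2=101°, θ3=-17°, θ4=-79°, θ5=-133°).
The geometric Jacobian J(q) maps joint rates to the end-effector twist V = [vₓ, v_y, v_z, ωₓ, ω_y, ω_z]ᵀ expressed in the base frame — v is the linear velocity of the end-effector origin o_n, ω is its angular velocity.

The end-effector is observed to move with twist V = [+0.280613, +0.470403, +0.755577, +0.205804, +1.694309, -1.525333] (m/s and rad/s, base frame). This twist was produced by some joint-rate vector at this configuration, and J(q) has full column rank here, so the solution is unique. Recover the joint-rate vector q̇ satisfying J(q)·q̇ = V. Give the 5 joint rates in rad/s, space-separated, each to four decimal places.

o_n = [-0.3547, -0.2697, 0.9557]
J₁: ẑ×o_n = [0.2697, -0.3547, 0.0000], ω = ẑ
J2: z=[-0.6157, -0.7880, 0.0000] o=[0.4807, -0.3756, 0.2800] → [-0.5324, 0.4160, -0.7235, -0.6157, -0.7880, 0.0000]
J3: z=[-0.7735, 0.6044, -0.1908] o=[0.2841, -0.5900, 0.3978] → [0.3983, 0.5534, 0.1383, -0.7735, 0.6044, -0.1908]
J4: z=[0.5448, 0.7879, 0.2870] o=[-0.1629, -0.4782, 0.9394] → [-0.0470, -0.0639, 0.2647, 0.5448, 0.7879, 0.2870]
J5: z=[0.1702, 0.2312, -0.9579] o=[-0.3935, -0.0380, 1.0047] → [-0.2333, -0.0288, -0.0484, 0.1702, 0.2312, -0.9579]
q̇ = J⁺·V = [-0.9630, -0.6930, 0.8570, 0.6230, 0.6030]

-0.9630 -0.6930 0.8570 0.6230 0.6030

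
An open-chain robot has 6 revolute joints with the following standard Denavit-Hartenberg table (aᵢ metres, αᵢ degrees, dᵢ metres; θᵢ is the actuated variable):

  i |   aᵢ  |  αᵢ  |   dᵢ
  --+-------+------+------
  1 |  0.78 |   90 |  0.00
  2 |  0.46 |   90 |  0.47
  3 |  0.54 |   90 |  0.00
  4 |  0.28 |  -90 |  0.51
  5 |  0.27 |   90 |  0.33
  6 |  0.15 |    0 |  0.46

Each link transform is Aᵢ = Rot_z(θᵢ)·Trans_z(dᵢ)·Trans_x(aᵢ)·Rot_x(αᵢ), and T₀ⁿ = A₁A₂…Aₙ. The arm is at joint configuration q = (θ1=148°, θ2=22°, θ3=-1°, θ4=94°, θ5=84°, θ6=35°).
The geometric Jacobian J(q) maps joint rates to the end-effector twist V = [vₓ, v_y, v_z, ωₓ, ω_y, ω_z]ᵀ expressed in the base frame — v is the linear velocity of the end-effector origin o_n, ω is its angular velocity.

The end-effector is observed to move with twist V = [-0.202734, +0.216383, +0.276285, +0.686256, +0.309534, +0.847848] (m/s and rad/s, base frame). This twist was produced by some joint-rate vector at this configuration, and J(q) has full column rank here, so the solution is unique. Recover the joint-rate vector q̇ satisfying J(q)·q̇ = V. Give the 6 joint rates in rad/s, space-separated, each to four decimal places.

o_n = [-1.1542, 1.0767, -0.4955]
J₁: ẑ×o_n = [-1.0767, -1.1542, 0.0000], ω = ẑ
J2: z=[0.5299, 0.8480, 0.0000] o=[-0.6615, 0.4133, 0.0000] → [-0.4202, 0.2626, 0.7694, 0.5299, 0.8480, 0.0000]
J3: z=[-0.3177, 0.1985, -0.9272] o=[-0.7741, 1.0379, 0.1723] → [-0.0967, 0.1403, 0.0631, -0.3177, 0.1985, -0.9272]
J4: z=[-0.5161, -0.8565, -0.0065] o=[-1.2036, 1.2952, 0.3746] → [0.7438, -0.4494, 0.1551, -0.5161, -0.8565, -0.0065]
J5: z=[0.8156, -0.4891, -0.3090] o=[-1.5401, 0.9045, 0.1049] → [0.3469, 0.3705, 0.3291, 0.8156, -0.4891, -0.3090]
J6: z=[-0.3139, 0.0744, -0.9465] o=[-1.1397, 0.9778, -0.0221] → [0.0584, -0.1349, -0.0300, -0.3139, 0.0744, -0.9465]
q̇ = J⁺·V = [-0.0330, 0.4000, -0.6340, -0.1900, 0.0850, -0.3360]

-0.0330 0.4000 -0.6340 -0.1900 0.0850 -0.3360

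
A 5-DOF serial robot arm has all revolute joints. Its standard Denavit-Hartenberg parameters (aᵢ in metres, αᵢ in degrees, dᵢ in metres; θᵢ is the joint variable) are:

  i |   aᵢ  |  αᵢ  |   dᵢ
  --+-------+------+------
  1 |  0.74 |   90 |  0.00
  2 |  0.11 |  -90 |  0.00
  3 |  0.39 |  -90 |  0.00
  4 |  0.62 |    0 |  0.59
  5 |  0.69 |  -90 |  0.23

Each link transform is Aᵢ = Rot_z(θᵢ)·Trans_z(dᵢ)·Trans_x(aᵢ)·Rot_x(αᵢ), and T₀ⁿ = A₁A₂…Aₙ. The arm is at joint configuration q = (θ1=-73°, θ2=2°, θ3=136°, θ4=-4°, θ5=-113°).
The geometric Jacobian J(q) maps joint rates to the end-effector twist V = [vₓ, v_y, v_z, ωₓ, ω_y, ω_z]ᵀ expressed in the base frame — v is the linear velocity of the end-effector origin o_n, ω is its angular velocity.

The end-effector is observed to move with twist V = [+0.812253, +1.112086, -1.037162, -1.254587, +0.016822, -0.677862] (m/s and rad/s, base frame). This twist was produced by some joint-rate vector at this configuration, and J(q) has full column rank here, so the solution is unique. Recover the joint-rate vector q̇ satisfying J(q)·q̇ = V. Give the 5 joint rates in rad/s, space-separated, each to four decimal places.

0.1410 0.7690 -0.8050 0.7350 -0.1430

o_n = [-0.1730, 0.2003, 0.6241]
J₁: ẑ×o_n = [-0.2003, -0.1730, 0.0000], ω = ẑ
J2: z=[-0.9563, -0.2924, 0.0000] o=[0.2164, -0.7077, 0.0000] → [-0.1825, 0.5969, -0.9821, -0.9563, -0.2924, 0.0000]
J3: z=[-0.0102, 0.0334, 0.9994] o=[0.2485, -0.8128, 0.0038] → [-0.9918, -0.4149, 0.0037, -0.0102, 0.0334, 0.9994]
J4: z=[-0.8909, 0.4536, -0.0242] o=[0.4256, -0.4655, -0.0060] → [0.3019, 0.5759, -0.3216, -0.8909, 0.4536, -0.0242]
J5: z=[-0.8909, 0.4536, -0.0242] o=[0.1804, 0.3544, 0.0074] → [0.2760, 0.5580, 0.2976, -0.8909, 0.4536, -0.0242]
q̇ = J⁺·V = [0.1410, 0.7690, -0.8050, 0.7350, -0.1430]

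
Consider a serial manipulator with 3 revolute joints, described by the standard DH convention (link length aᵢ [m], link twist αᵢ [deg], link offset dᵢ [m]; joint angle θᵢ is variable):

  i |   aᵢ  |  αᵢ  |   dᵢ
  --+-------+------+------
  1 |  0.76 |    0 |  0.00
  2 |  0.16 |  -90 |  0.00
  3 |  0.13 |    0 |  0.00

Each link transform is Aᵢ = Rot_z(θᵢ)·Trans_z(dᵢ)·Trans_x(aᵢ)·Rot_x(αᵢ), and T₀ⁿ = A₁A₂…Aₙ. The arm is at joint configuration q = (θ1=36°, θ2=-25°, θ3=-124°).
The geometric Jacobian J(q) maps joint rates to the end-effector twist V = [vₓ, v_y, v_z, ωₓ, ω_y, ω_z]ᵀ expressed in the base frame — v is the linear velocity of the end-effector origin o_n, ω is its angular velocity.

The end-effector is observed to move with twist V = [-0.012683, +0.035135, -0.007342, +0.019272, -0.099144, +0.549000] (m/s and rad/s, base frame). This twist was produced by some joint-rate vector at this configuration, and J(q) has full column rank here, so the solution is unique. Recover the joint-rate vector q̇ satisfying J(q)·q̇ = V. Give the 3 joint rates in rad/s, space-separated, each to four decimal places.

-0.0160 0.5650 -0.1010

o_n = [0.7006, 0.4634, 0.1078]
J₁: ẑ×o_n = [-0.4634, 0.7006, 0.0000], ω = ẑ
J2: z=[0.0000, 0.0000, 1.0000] o=[0.6149, 0.4467, 0.0000] → [-0.0167, 0.0857, 0.0000, 0.0000, 0.0000, 1.0000]
J3: z=[-0.1908, 0.9816, 0.0000] o=[0.7719, 0.4772, 0.0000] → [0.1058, 0.0206, 0.0727, -0.1908, 0.9816, 0.0000]
q̇ = J⁺·V = [-0.0160, 0.5650, -0.1010]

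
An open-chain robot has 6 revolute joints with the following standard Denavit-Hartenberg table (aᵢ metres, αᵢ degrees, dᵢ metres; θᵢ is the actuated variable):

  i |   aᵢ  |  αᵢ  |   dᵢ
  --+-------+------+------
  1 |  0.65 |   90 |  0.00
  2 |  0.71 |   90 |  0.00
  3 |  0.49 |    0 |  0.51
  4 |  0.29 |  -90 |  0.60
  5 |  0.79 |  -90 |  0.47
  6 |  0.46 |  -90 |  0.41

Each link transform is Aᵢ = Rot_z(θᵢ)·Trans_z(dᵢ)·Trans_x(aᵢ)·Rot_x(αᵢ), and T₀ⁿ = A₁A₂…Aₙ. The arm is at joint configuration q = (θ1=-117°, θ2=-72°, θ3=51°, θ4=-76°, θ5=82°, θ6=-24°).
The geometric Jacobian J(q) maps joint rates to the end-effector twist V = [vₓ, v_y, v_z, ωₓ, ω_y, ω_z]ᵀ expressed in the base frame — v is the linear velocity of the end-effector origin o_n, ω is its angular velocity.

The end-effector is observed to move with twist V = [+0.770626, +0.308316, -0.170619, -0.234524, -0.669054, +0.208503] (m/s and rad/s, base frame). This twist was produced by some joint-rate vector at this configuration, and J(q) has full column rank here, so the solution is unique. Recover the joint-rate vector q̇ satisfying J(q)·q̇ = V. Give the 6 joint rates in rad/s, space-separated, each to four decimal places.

o_n = [-1.3966, -0.6392, -1.2329]
J₁: ẑ×o_n = [0.6392, -1.3966, 0.0000], ω = ẑ
J2: z=[-0.8910, 0.4540, 0.0000] o=[-0.2951, -0.5792, 0.0000] → [-0.5597, -1.0985, 0.5536, -0.8910, 0.4540, 0.0000]
J3: z=[0.4318, 0.8474, -0.3090] o=[-0.3947, -0.7746, -0.6753] → [-0.4307, 0.5504, 0.9075, 0.4318, 0.8474, -0.3090]
J4: z=[0.4318, 0.8474, -0.3090] o=[-0.5571, -0.2545, -1.1261] → [-0.2093, 0.3055, 0.5453, 0.4318, 0.8474, -0.3090]
J5: z=[-0.8668, 0.2951, -0.4019] o=[-0.2257, 0.1259, -1.5615] → [-0.2106, 0.7555, 1.0088, -0.8668, 0.2951, -0.4019]
J6: z=[-0.3071, 0.3192, 0.8966] o=[-0.9434, -0.4468, -1.6034] → [0.2908, -0.2925, 0.2037, -0.3071, 0.3192, 0.8966]
q̇ = J⁺·V = [0.5860, -0.7000, -0.5690, -0.0200, 0.7920, -0.2690]

0.5860 -0.7000 -0.5690 -0.0200 0.7920 -0.2690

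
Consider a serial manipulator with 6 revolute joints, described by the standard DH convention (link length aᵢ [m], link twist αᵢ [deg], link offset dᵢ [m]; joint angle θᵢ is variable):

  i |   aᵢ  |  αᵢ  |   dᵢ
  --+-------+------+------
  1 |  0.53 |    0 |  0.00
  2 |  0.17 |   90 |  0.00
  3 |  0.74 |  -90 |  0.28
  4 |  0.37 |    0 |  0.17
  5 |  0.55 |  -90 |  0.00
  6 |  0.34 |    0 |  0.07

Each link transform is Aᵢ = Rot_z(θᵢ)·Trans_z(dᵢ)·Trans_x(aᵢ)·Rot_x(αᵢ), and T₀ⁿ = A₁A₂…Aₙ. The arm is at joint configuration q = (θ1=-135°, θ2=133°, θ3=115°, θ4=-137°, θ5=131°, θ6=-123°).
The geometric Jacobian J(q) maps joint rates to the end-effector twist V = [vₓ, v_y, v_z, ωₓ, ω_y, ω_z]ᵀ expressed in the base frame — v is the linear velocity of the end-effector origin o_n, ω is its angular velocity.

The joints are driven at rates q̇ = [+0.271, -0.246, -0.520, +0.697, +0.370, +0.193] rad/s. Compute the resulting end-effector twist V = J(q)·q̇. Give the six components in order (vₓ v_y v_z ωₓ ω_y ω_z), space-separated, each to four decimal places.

0.3004 0.0773 0.5625 -0.9501 0.7456 -0.4076

o_n = [-0.9892, -0.8545, 0.5685]
J₁: ẑ×o_n = [0.8545, -0.9892, 0.0000], ω = ẑ
J2: z=[0.0000, 0.0000, 1.0000] o=[-0.3748, -0.3748, 0.0000] → [0.4797, -0.6144, 0.0000, 0.0000, 0.0000, 1.0000]
J3: z=[-0.0349, -0.9994, 0.0000] o=[-0.2049, -0.3807, 0.0000] → [-0.5682, 0.0198, -0.7673, -0.0349, -0.9994, 0.0000]
J4: z=[-0.9058, 0.0316, -0.4226] o=[-0.5272, -0.6496, 0.6707] → [-0.0898, 0.1027, 0.2002, -0.9058, 0.0316, -0.4226]
J5: z=[-0.9058, 0.0316, -0.4226] o=[-0.5757, -0.9004, 0.3536] → [0.0262, 0.3695, -0.0285, -0.9058, 0.0316, -0.4226]
J6: z=[-0.0094, 0.9955, 0.0947] o=[-0.8087, -0.9498, 0.8493] → [-0.2885, -0.0197, 0.1788, -0.0094, 0.9955, 0.0947]
V = J·q̇ = [0.3004, 0.0773, 0.5625, -0.9501, 0.7456, -0.4076]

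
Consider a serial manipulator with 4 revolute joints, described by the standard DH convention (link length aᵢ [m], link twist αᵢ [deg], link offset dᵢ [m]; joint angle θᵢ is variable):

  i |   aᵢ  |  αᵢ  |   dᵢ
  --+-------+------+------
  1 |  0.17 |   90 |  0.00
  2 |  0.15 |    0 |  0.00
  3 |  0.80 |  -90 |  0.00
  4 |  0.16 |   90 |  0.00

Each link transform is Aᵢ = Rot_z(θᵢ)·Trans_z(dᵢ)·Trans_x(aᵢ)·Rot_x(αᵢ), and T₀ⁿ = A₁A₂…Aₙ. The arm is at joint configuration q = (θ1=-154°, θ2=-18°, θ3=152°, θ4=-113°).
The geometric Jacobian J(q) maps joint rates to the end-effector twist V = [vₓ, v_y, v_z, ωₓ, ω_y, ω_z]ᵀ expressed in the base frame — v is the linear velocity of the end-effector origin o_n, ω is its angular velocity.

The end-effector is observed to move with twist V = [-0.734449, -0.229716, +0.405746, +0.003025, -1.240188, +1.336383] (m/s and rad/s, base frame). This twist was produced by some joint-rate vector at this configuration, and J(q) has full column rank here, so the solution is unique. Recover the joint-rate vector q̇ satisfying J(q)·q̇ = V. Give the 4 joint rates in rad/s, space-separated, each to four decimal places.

0.8140 -0.6050 -0.5110 -0.7520

o_n = [0.1149, 0.2199, 0.4841]
J₁: ẑ×o_n = [-0.2199, 0.1149, 0.0000], ω = ẑ
J2: z=[-0.4384, 0.8988, 0.0000] o=[-0.1528, -0.0745, 0.0000] → [0.4351, 0.2122, -0.3696, -0.4384, 0.8988, 0.0000]
J3: z=[-0.4384, 0.8988, 0.0000] o=[-0.2810, -0.1371, -0.0464] → [0.4768, 0.2326, -0.5123, -0.4384, 0.8988, 0.0000]
J4: z=[0.6465, 0.3153, -0.6947] o=[0.2185, 0.1066, 0.5291] → [0.0645, 0.1010, 0.1059, 0.6465, 0.3153, -0.6947]
q̇ = J⁺·V = [0.8140, -0.6050, -0.5110, -0.7520]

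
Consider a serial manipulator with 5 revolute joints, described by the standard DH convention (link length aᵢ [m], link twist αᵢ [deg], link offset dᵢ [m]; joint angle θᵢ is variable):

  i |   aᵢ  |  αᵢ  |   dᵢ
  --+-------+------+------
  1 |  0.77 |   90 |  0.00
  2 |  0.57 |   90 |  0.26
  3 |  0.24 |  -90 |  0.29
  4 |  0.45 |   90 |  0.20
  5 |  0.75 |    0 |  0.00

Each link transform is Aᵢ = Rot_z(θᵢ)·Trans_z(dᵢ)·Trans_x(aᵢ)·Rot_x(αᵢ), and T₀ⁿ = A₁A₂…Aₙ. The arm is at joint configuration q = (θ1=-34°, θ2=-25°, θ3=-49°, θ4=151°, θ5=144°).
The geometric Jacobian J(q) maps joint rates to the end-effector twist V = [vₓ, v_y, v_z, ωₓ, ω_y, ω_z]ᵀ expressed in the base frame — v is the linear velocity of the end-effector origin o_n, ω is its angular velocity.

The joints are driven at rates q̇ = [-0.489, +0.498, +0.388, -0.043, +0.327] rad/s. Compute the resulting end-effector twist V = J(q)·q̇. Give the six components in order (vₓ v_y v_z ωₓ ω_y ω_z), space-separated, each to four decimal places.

o_n = [1.2663, -1.3316, -0.8816]
J₁: ẑ×o_n = [1.3316, 1.2663, -0.0000], ω = ẑ
J2: z=[-0.5592, -0.8290, 0.0000] o=[0.6384, -0.4306, 0.0000] → [0.7308, -0.4930, 1.0245, -0.5592, -0.8290, 0.0000]
J3: z=[-0.3504, 0.2363, -0.9063] o=[0.9212, -0.9350, -0.2409] → [-0.5109, -0.5372, 0.0574, -0.3504, 0.2363, -0.9063]
J4: z=[0.2002, -0.9264, -0.3190] o=[1.0392, -0.7961, -0.5703] → [0.1176, -0.0101, 0.1032, 0.2002, -0.9264, -0.3190]
J5: z=[0.7500, -0.0646, 0.6583] o=[0.7956, -1.1483, -0.3272] → [0.1564, 0.7256, -0.1071, 0.7500, -0.0646, 0.6583]
V = J·q̇ = [-0.4393, -0.8355, 0.4930, -0.1778, -0.3024, -0.6117]

-0.4393 -0.8355 0.4930 -0.1778 -0.3024 -0.6117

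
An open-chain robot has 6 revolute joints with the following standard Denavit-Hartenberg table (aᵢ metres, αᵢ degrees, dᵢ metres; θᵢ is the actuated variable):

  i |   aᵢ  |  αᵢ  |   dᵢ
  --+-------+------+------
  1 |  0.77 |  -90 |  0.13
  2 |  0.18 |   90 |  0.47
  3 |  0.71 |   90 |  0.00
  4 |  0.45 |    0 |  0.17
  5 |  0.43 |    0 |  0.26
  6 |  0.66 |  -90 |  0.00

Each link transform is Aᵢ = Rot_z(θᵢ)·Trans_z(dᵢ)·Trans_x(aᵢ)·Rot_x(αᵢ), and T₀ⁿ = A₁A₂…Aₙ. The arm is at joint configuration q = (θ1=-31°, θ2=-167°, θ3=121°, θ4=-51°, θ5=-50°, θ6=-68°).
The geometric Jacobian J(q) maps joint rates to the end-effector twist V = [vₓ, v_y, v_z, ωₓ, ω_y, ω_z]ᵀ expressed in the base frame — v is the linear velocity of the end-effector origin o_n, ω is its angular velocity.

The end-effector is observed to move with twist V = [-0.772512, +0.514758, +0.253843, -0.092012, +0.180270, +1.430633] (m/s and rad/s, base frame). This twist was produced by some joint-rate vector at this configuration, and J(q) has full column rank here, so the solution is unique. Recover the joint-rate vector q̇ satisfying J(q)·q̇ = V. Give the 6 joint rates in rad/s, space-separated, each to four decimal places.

o_n = [0.9606, 0.4928, 1.0976]
J₁: ẑ×o_n = [-0.4928, 0.9606, 0.0000], ω = ẑ
J2: z=[0.5150, 0.8572, 0.0000] o=[0.6600, -0.3966, 0.1300] → [0.8294, -0.4984, 0.2005, 0.5150, 0.8572, 0.0000]
J3: z=[-0.1928, 0.1159, -0.9744] o=[0.7518, 0.0966, 0.1705] → [0.4934, -0.0247, -0.1006, -0.1928, 0.1159, -0.9744]
J4: z=[-0.4506, 0.8716, 0.1928] o=[1.3706, 0.4348, 0.0882] → [0.8686, 0.3758, 0.3313, -0.4506, 0.8716, 0.1928]
J5: z=[-0.4506, 0.8716, 0.1928] o=[1.6083, 0.6773, 0.4290] → [0.6184, 0.1764, 0.6477, -0.4506, 0.8716, 0.1928]
J6: z=[-0.4506, 0.8716, 0.1928] o=[1.5010, 0.8160, 0.8999] → [0.2347, -0.0151, 0.6167, -0.4506, 0.8716, 0.1928]
q̇ = J⁺·V = [0.4940, -0.1200, -0.8740, 0.2190, -0.6270, 0.8490]

0.4940 -0.1200 -0.8740 0.2190 -0.6270 0.8490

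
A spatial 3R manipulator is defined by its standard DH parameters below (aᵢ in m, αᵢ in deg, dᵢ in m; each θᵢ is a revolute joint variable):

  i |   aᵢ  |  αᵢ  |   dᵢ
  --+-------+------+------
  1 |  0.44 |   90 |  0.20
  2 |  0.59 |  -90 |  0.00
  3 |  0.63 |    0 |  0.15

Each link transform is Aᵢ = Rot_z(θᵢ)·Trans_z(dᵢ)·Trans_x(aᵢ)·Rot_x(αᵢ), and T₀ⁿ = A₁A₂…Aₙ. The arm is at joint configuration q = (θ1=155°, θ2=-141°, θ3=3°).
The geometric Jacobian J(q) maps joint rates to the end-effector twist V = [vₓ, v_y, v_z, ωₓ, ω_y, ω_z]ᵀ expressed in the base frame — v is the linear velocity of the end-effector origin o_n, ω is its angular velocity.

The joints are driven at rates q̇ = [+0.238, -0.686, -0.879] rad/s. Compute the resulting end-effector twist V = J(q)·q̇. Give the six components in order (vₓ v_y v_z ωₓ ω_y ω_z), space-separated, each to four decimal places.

o_n = [0.3604, -0.2044, -0.6838]
J₁: ẑ×o_n = [0.2044, 0.3604, -0.0000], ω = ẑ
J2: z=[0.4226, 0.9063, 0.0000] o=[-0.3988, 0.1860, 0.2000] → [-0.8010, 0.3735, -0.8530, 0.4226, 0.9063, 0.0000]
J3: z=[-0.5704, 0.2660, -0.7771] o=[0.0168, -0.0078, -0.1713] → [-0.2891, -0.5594, 0.0207, -0.5704, 0.2660, -0.7771]
V = J·q̇ = [0.8523, 0.3212, 0.5670, 0.2114, -0.8555, 0.9211]

0.8523 0.3212 0.5670 0.2114 -0.8555 0.9211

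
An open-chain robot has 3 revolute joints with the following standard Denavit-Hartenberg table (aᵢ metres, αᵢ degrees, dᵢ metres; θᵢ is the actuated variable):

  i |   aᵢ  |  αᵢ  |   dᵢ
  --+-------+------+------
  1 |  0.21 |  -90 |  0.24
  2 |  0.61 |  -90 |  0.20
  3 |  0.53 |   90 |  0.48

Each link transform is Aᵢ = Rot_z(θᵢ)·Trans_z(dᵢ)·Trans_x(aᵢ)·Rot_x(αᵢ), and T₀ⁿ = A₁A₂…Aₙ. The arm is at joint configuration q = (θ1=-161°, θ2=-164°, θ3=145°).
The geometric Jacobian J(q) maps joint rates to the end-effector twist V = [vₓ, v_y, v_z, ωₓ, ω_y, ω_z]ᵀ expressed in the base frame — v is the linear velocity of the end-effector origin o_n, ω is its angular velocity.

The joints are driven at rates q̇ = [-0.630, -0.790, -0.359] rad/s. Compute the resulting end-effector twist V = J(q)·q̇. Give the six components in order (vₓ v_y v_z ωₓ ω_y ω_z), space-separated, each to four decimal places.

o_n = [-0.1977, 0.0419, 0.7499]
J₁: ẑ×o_n = [-0.0419, -0.1977, 0.0000], ω = ẑ
J2: z=[0.3256, -0.9455, 0.0000] o=[-0.1986, -0.0684, 0.2400] → [-0.4821, -0.1660, 0.0367, 0.3256, -0.9455, 0.0000]
J3: z=[-0.2606, -0.0897, 0.9613] o=[0.4210, -0.0666, 0.4081] → [-0.1350, -0.5056, -0.0838, -0.2606, -0.0897, 0.9613]
V = J·q̇ = [0.4557, 0.4372, 0.0011, -0.1636, 0.7792, -0.9751]

0.4557 0.4372 0.0011 -0.1636 0.7792 -0.9751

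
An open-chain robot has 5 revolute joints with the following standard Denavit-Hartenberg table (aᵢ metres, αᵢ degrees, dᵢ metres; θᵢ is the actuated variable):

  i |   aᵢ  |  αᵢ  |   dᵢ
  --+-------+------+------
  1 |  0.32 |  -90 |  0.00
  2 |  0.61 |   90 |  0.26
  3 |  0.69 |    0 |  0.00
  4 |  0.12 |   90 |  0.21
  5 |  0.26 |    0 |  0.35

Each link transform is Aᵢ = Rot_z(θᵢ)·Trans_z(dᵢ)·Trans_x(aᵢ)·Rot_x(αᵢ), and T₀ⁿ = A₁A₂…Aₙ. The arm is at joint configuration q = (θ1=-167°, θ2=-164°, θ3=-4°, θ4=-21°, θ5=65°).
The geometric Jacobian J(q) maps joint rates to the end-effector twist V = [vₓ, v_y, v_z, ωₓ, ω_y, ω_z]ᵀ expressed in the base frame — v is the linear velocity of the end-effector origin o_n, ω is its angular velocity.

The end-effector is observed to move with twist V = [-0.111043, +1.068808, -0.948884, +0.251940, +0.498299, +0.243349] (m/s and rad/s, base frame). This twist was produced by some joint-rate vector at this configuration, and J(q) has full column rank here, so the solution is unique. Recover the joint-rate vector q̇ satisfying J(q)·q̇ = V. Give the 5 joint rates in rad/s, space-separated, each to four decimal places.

0.9200 -0.7660 -0.0790 0.8280 -0.3720

o_n = [1.0350, 0.4468, -0.0539]
J₁: ẑ×o_n = [-0.4468, 1.0350, 0.0000], ω = ẑ
J2: z=[0.2250, -0.9744, 0.0000] o=[-0.3118, -0.0720, 0.0000] → [0.0525, 0.0121, 1.4289, 0.2250, -0.9744, 0.0000]
J3: z=[0.2686, 0.0620, -0.9613] o=[0.3180, -0.1934, 0.1681] → [0.6016, -0.6295, 0.1275, 0.2686, 0.0620, -0.9613]
J4: z=[0.2686, 0.0620, -0.9613] o=[0.9519, 0.0023, 0.3579] → [0.4017, 0.0307, 0.1142, 0.2686, 0.0620, -0.9613]
J5: z=[-0.5997, 0.7917, -0.1165] o=[1.0988, 0.0883, 0.1860] → [-0.1481, -0.1364, -0.1645, -0.5997, 0.7917, -0.1165]
q̇ = J⁺·V = [0.9200, -0.7660, -0.0790, 0.8280, -0.3720]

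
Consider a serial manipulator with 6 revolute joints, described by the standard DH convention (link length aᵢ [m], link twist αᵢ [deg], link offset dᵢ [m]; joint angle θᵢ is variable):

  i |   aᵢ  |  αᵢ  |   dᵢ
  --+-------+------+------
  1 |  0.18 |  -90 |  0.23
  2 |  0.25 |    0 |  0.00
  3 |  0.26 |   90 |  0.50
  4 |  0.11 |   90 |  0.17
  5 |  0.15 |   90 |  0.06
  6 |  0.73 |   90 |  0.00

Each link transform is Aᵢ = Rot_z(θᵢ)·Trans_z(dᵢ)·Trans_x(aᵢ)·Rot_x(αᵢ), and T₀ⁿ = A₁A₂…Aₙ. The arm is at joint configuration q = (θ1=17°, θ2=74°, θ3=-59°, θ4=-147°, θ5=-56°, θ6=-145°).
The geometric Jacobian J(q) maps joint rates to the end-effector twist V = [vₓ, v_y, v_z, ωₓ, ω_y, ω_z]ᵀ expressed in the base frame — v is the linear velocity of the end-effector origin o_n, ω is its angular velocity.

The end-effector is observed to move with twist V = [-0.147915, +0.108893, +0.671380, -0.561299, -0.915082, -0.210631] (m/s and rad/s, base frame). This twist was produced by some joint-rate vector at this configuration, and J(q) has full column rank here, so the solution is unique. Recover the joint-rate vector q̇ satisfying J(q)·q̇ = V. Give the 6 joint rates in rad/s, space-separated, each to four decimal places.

-0.3370 -0.3680 -0.1010 -0.6330 0.2380 -0.9780

o_n = [0.8209, 0.5393, 0.3643]
J₁: ẑ×o_n = [-0.5393, 0.8209, 0.0000], ω = ẑ
J2: z=[-0.2924, 0.9563, 0.0000] o=[0.1721, 0.0526, 0.2300] → [0.1284, 0.0393, -0.7627, -0.2924, 0.9563, 0.0000]
J3: z=[-0.2924, 0.9563, 0.0000] o=[0.2380, 0.0728, -0.0103] → [0.3582, 0.1095, -0.6938, -0.2924, 0.9563, 0.0000]
J4: z=[0.2475, 0.0757, 0.9659] o=[0.3320, 0.6244, -0.0776] → [0.1156, 0.3629, -0.0581, 0.2475, 0.0757, 0.9659]
J5: z=[-0.7483, 0.6482, 0.1410] o=[0.3064, 0.5539, 0.1105] → [0.1666, 0.2624, -0.3226, -0.7483, 0.6482, 0.1410]
J6: z=[0.3718, 0.5858, -0.7201] o=[0.1791, 0.5198, 0.0170] → [0.2174, -0.5913, -0.3688, 0.3718, 0.5858, -0.7201]
q̇ = J⁺·V = [-0.3370, -0.3680, -0.1010, -0.6330, 0.2380, -0.9780]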